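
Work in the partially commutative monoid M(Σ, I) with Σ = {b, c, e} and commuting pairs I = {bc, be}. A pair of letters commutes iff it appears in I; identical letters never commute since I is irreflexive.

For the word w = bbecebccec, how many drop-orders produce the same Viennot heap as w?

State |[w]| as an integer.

120

#0=b has no predecessor
#1=b depends on [0:b]
#2=e has no predecessor
#3=c depends on [2:e]
#4=e depends on [3:c]
#5=b depends on [1:b]
#6=c depends on [4:e]
#7=c depends on [6:c]
#8=e depends on [7:c]
#9=c depends on [8:e]
sources: [0:b, 2:e]
N(rest) = Σ N(rest − s) over sources s of rest; N(one piece) = 1:
  size 1 → [5]=1  [9]=1
  size 2 → [1,5]=1  [5,9]=2  [8,9]=1
  size 3 → [0,1,5]=1  [1,5,9]=3  [5,8,9]=3  [7,8,9]=1
  size 4 → [0,1,5,9]=4  [1,5,8,9]=6  [5,7,8,9]=4  [6,7,8,9]=1
  size 5 → [0,1,5,8,9]=10  [1,5,7,8,9]=10  [4,6,7,8,9]=1  [5,6,7,8,9]=5
  size 6 → [0,1,5,7,8,9]=20  [1,5,6,7,8,9]=15  [3,4,6,7,8,9]=1  [4,5,6,7,8,9]=6
  size 7 → [0,1,5,6,7,8,9]=35  [1,4,5,6,7,8,9]=21  [2,3,4,6,7,8,9]=1  [3,4,5,6,7,8,9]=7
  size 8 → [0,1,4,5,6,7,8,9]=56  [1,3,4,5,6,7,8,9]=28  [2,3,4,5,6,7,8,9]=8
  first=0(b) contributes 36
  first=2(e) contributes 84
|[w]| = 120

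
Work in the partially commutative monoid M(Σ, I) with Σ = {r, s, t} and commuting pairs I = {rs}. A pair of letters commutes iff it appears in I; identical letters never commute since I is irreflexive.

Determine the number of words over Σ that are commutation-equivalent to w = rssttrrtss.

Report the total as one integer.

3

drop 0:r onto floor
drop 1:s onto floor
drop 2:s onto {1:s}
drop 3:t onto {0:r, 2:s}
drop 4:t onto {3:t}
drop 5:r onto {4:t}
drop 6:r onto {5:r}
drop 7:t onto {6:r}
drop 8:s onto {7:t}
drop 9:s onto {8:s}
ground layer = {0:r, 1:s}
drop-orders for the pieces not yet dropped (sum over which currently-grounded one goes next):
  1 to go: {9} 1
  2 to go: {8,9} 1
  3 to go: {7,8,9} 1
  4 to go: {6,7,8,9} 1
  5 to go: {5,6,7,8,9} 1
  6 to go: {4,5,6,7,8,9} 1
  7 to go: {3,4,5,6,7,8,9} 1
  8 to go: {0,3,4,5,6,7,8,9} 1  {2,3,4,5,6,7,8,9} 1
  if 0:r drops first: 1 orders
  if 1:s drops first: 2 orders
heap linearizations: 3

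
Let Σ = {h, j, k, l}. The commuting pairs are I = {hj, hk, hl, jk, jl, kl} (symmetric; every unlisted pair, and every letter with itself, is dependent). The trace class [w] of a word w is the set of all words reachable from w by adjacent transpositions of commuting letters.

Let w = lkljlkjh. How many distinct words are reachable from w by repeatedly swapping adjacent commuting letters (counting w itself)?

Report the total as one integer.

drop 0:l onto floor
drop 1:k onto floor
drop 2:l onto {0:l}
drop 3:j onto floor
drop 4:l onto {2:l}
drop 5:k onto {1:k}
drop 6:j onto {3:j}
drop 7:h onto floor
ground layer = {0:l, 1:k, 3:j, 7:h}
drop-orders for the pieces not yet dropped (sum over which currently-grounded one goes next):
  1 to go: {4} 1  {5} 1  {6} 1  {7} 1
  2 to go: {1,5} 1  {2,4} 1  {3,6} 1  {4,5} 2  {4,6} 2  {4,7} 2  {5,6} 2  {5,7} 2  {6,7} 2
  3 to go: {0,2,4} 1  {1,4,5} 3  {1,5,6} 3  {1,5,7} 3  {2,4,5} 3  {2,4,6} 3  {2,4,7} 3  {3,4,6} 3  {3,5,6} 3  {3,6,7} 3  {4,5,6} 6  {4,5,7} 6  {4,6,7} 6  {5,6,7} 6
  4 to go: {0,2,4,5} 4  {0,2,4,6} 4  {0,2,4,7} 4  {1,2,4,5} 6  {1,3,5,6} 6  {1,4,5,6} 12  {1,4,5,7} 12  {1,5,6,7} 12  {2,3,4,6} 6  {2,4,5,6} 12  {2,4,5,7} 12  {2,4,6,7} 12  {3,4,5,6} 12  {3,4,6,7} 12  {3,5,6,7} 12  {4,5,6,7} 24
  5 to go: {0,1,2,4,5} 10  {0,2,3,4,6} 10  {0,2,4,5,6} 20  {0,2,4,5,7} 20  {0,2,4,6,7} 20  {1,2,4,5,6} 30  {1,2,4,5,7} 30  {1,3,4,5,6} 30  {1,3,5,6,7} 30  {1,4,5,6,7} 60  {2,3,4,5,6} 30  {2,3,4,6,7} 30  {2,4,5,6,7} 60  {3,4,5,6,7} 60
  6 to go: {0,1,2,4,5,6} 60  {0,1,2,4,5,7} 60  {0,2,3,4,5,6} 60  {0,2,3,4,6,7} 60  {0,2,4,5,6,7} 120  {1,2,3,4,5,6} 90  {1,2,4,5,6,7} 180  {1,3,4,5,6,7} 180  {2,3,4,5,6,7} 180
  if 0:l drops first: 630 orders
  if 1:k drops first: 420 orders
  if 3:j drops first: 420 orders
  if 7:h drops first: 210 orders
heap linearizations: 1680

1680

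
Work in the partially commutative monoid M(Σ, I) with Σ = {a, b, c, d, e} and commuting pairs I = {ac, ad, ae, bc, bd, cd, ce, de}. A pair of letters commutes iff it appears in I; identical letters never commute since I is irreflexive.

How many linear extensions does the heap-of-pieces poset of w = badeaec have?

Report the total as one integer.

#0=b has no predecessor
#1=a depends on [0:b]
#2=d has no predecessor
#3=e depends on [0:b]
#4=a depends on [1:a]
#5=e depends on [3:e]
#6=c has no predecessor
sources: [0:b, 2:d, 6:c]
N(rest) = Σ N(rest − s) over sources s of rest; N(one piece) = 1:
  size 1 → [2]=1  [4]=1  [5]=1  [6]=1
  size 2 → [1,4]=1  [2,4]=2  [2,5]=2  [2,6]=2  [3,5]=1  [4,5]=2  [4,6]=2  [5,6]=2
  size 3 → [1,2,4]=3  [1,4,5]=3  [1,4,6]=3  [2,3,5]=3  [2,4,5]=6  [2,4,6]=6  [2,5,6]=6  [3,4,5]=3  [3,5,6]=3  [4,5,6]=6
  size 4 → [1,2,4,5]=12  [1,2,4,6]=12  [1,3,4,5]=6  [1,4,5,6]=12  [2,3,4,5]=12  [2,3,5,6]=12  [2,4,5,6]=24  [3,4,5,6]=12
  size 5 → [0,1,3,4,5]=6  [1,2,3,4,5]=30  [1,2,4,5,6]=60  [1,3,4,5,6]=30  [2,3,4,5,6]=60
  first=0(b) contributes 180
  first=2(d) contributes 36
  first=6(c) contributes 36
|[w]| = 252

252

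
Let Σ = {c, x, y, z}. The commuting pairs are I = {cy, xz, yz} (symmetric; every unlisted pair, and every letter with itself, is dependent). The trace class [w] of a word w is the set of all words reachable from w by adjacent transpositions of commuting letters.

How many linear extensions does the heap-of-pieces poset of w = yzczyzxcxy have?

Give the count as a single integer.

0(y) covers ∅
1(z) covers ∅
2(c) covers 1:z
3(z) covers 2:c
4(y) covers 0:y
5(z) covers 3:z
6(x) covers 2:c, 4:y
7(c) covers 5:z, 6:x
8(x) covers 7:c
9(y) covers 8:x
floor of heap: 0:y, 1:z
completions by unplaced set U, small U first (add the entries for U minus each lowest piece of U):
  |U|=1: {9}:1
  |U|=2: {8,9}:1
  |U|=3: {7,8,9}:1
  |U|=4: {5,7,8,9}:1  {6,7,8,9}:1
  |U|=5: {3,5,7,8,9}:1  {4,6,7,8,9}:1  {5,6,7,8,9}:2
  |U|=6: {0,4,6,7,8,9}:1  {3,5,6,7,8,9}:3  {4,5,6,7,8,9}:3
  |U|=7: {0,4,5,6,7,8,9}:4  {2,3,5,6,7,8,9}:3  {3,4,5,6,7,8,9}:6
  |U|=8: {0,3,4,5,6,7,8,9}:10  {1,2,3,5,6,7,8,9}:3  {2,3,4,5,6,7,8,9}:9
  start at 0(y): 12
  start at 1(z): 19
sum over floor = 31

31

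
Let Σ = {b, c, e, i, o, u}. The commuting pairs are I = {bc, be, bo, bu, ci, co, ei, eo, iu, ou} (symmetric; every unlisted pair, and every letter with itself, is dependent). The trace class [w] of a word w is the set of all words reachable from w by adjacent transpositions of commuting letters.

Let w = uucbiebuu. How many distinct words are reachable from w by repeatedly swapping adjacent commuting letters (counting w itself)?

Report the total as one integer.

0(u) covers ∅
1(u) covers 0:u
2(c) covers 1:u
3(b) covers ∅
4(i) covers 3:b
5(e) covers 2:c
6(b) covers 4:i
7(u) covers 5:e
8(u) covers 7:u
floor of heap: 0:u, 3:b
completions by unplaced set U, small U first (add the entries for U minus each lowest piece of U):
  |U|=1: {6}:1  {8}:1
  |U|=2: {4,6}:1  {6,8}:2  {7,8}:1
  |U|=3: {3,4,6}:1  {4,6,8}:3  {5,7,8}:1  {6,7,8}:3
  |U|=4: {2,5,7,8}:1  {3,4,6,8}:4  {4,6,7,8}:6  {5,6,7,8}:4
  |U|=5: {1,2,5,7,8}:1  {2,5,6,7,8}:5  {3,4,6,7,8}:10  {4,5,6,7,8}:10
  |U|=6: {0,1,2,5,7,8}:1  {1,2,5,6,7,8}:6  {2,4,5,6,7,8}:15  {3,4,5,6,7,8}:20
  |U|=7: {0,1,2,5,6,7,8}:7  {1,2,4,5,6,7,8}:21  {2,3,4,5,6,7,8}:35
  start at 0(u): 56
  start at 3(b): 28
sum over floor = 84

84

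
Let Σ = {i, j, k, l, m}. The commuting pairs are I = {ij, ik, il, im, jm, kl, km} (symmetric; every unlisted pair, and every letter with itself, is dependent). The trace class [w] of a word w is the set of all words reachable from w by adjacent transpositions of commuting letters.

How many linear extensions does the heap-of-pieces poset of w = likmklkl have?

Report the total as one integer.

0(l) covers ∅
1(i) covers ∅
2(k) covers ∅
3(m) covers 0:l
4(k) covers 2:k
5(l) covers 3:m
6(k) covers 4:k
7(l) covers 5:l
floor of heap: 0:l, 1:i, 2:k
completions by unplaced set U, small U first (add the entries for U minus each lowest piece of U):
  |U|=1: {1}:1  {6}:1  {7}:1
  |U|=2: {1,6}:2  {1,7}:2  {4,6}:1  {5,7}:1  {6,7}:2
  |U|=3: {1,4,6}:3  {1,5,7}:3  {1,6,7}:6  {2,4,6}:1  {3,5,7}:1  {4,6,7}:3  {5,6,7}:3
  |U|=4: {0,3,5,7}:1  {1,2,4,6}:4  {1,3,5,7}:4  {1,4,6,7}:12  {1,5,6,7}:12  {2,4,6,7}:4  {3,5,6,7}:4  {4,5,6,7}:6
  |U|=5: {0,1,3,5,7}:5  {0,3,5,6,7}:5  {1,2,4,6,7}:20  {1,3,5,6,7}:20  {1,4,5,6,7}:30  {2,4,5,6,7}:10  {3,4,5,6,7}:10
  |U|=6: {0,1,3,5,6,7}:30  {0,3,4,5,6,7}:15  {1,2,4,5,6,7}:60  {1,3,4,5,6,7}:60  {2,3,4,5,6,7}:20
  start at 0(l): 140
  start at 1(i): 35
  start at 2(k): 105
sum over floor = 280

280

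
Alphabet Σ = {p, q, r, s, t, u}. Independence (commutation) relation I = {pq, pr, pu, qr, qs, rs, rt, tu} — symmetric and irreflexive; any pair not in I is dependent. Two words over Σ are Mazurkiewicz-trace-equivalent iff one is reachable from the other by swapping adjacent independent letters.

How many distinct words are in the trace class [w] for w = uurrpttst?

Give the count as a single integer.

drop 0:u onto floor
drop 1:u onto {0:u}
drop 2:r onto {1:u}
drop 3:r onto {2:r}
drop 4:p onto floor
drop 5:t onto {4:p}
drop 6:t onto {5:t}
drop 7:s onto {1:u, 6:t}
drop 8:t onto {7:s}
ground layer = {0:u, 4:p}
drop-orders for the pieces not yet dropped (sum over which currently-grounded one goes next):
  1 to go: {3} 1  {8} 1
  2 to go: {2,3} 1  {3,8} 2  {7,8} 1
  3 to go: {2,3,8} 3  {3,7,8} 3  {6,7,8} 1
  4 to go: {2,3,7,8} 6  {3,6,7,8} 4  {5,6,7,8} 1
  5 to go: {1,2,3,7,8} 6  {2,3,6,7,8} 10  {3,5,6,7,8} 5  {4,5,6,7,8} 1
  6 to go: {0,1,2,3,7,8} 6  {1,2,3,6,7,8} 16  {2,3,5,6,7,8} 15  {3,4,5,6,7,8} 6
  7 to go: {0,1,2,3,6,7,8} 22  {1,2,3,5,6,7,8} 31  {2,3,4,5,6,7,8} 21
  if 0:u drops first: 52 orders
  if 4:p drops first: 53 orders
heap linearizations: 105

105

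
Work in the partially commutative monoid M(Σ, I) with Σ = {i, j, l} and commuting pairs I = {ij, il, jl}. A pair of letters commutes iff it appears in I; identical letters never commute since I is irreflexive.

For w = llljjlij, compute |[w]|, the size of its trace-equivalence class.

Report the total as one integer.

piece 0:l — minimal
piece 1:l rests on {0:l}
piece 2:l rests on {1:l}
piece 3:j — minimal
piece 4:j rests on {3:j}
piece 5:l rests on {2:l}
piece 6:i — minimal
piece 7:j rests on {4:j}
minimal pieces: {0:l, 3:j, 6:i}
ways to finish when only these pieces remain (= sum over removing one remaining piece with nothing left below it):
  1 left: {5}→1  {6}→1  {7}→1
  2 left: {2,5}→1  {4,7}→1  {5,6}→2  {5,7}→2  {6,7}→2
  3 left: {1,2,5}→1  {2,5,6}→3  {2,5,7}→3  {3,4,7}→1  {4,5,7}→3  {4,6,7}→3  {5,6,7}→6
  4 left: {0,1,2,5}→1  {1,2,5,6}→4  {1,2,5,7}→4  {2,4,5,7}→6  {2,5,6,7}→12  {3,4,5,7}→4  {3,4,6,7}→4  {4,5,6,7}→12
  5 left: {0,1,2,5,6}→5  {0,1,2,5,7}→5  {1,2,4,5,7}→10  {1,2,5,6,7}→20  {2,3,4,5,7}→10  {2,4,5,6,7}→30  {3,4,5,6,7}→20
  6 left: {0,1,2,4,5,7}→15  {0,1,2,5,6,7}→30  {1,2,3,4,5,7}→20  {1,2,4,5,6,7}→60  {2,3,4,5,6,7}→60
  placing 0:l first → 140 extensions
  placing 3:j first → 105 extensions
  placing 6:i first → 35 extensions
total linear extensions = 280

280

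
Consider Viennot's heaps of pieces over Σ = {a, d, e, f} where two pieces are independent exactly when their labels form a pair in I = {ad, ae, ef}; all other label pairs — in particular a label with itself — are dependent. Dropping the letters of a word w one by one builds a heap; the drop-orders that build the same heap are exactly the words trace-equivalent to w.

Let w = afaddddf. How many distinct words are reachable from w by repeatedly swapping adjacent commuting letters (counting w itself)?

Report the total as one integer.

drop 0:a onto floor
drop 1:f onto {0:a}
drop 2:a onto {1:f}
drop 3:d onto {1:f}
drop 4:d onto {3:d}
drop 5:d onto {4:d}
drop 6:d onto {5:d}
drop 7:f onto {2:a, 6:d}
ground layer = {0:a}
drop-orders for the pieces not yet dropped (sum over which currently-grounded one goes next):
  1 to go: {7} 1
  2 to go: {2,7} 1  {6,7} 1
  3 to go: {2,6,7} 2  {5,6,7} 1
  4 to go: {2,5,6,7} 3  {4,5,6,7} 1
  5 to go: {2,4,5,6,7} 4  {3,4,5,6,7} 1
  6 to go: {2,3,4,5,6,7} 5
  if 0:a drops first: 5 orders

5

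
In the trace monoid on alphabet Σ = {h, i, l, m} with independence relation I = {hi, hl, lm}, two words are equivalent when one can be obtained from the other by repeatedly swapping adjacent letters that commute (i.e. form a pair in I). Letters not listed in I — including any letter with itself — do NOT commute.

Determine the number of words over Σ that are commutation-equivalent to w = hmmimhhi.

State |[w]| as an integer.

3

drop 0:h onto floor
drop 1:m onto {0:h}
drop 2:m onto {1:m}
drop 3:i onto {2:m}
drop 4:m onto {3:i}
drop 5:h onto {4:m}
drop 6:h onto {5:h}
drop 7:i onto {4:m}
ground layer = {0:h}
drop-orders for the pieces not yet dropped (sum over which currently-grounded one goes next):
  1 to go: {6} 1  {7} 1
  2 to go: {5,6} 1  {6,7} 2
  3 to go: {5,6,7} 3
  4 to go: {4,5,6,7} 3
  5 to go: {3,4,5,6,7} 3
  6 to go: {2,3,4,5,6,7} 3
  if 0:h drops first: 3 orders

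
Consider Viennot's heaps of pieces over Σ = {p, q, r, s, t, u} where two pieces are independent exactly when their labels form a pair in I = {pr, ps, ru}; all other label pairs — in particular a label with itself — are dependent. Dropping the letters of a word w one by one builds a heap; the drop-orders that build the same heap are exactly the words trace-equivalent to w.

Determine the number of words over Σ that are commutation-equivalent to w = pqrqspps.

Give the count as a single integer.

6

#0=p has no predecessor
#1=q depends on [0:p]
#2=r depends on [1:q]
#3=q depends on [2:r]
#4=s depends on [3:q]
#5=p depends on [3:q]
#6=p depends on [5:p]
#7=s depends on [4:s]
sources: [0:p]
N(rest) = Σ N(rest − s) over sources s of rest; N(one piece) = 1:
  size 1 → [6]=1  [7]=1
  size 2 → [4,7]=1  [5,6]=1  [6,7]=2
  size 3 → [4,6,7]=3  [5,6,7]=3
  size 4 → [4,5,6,7]=6
  size 5 → [3,4,5,6,7]=6
  size 6 → [2,3,4,5,6,7]=6
  first=0(p) contributes 6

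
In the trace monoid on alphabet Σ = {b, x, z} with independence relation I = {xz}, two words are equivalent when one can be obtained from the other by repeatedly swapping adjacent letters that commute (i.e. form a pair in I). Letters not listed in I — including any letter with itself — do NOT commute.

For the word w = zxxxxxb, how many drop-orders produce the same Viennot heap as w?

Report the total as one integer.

6

drop 0:z onto floor
drop 1:x onto floor
drop 2:x onto {1:x}
drop 3:x onto {2:x}
drop 4:x onto {3:x}
drop 5:x onto {4:x}
drop 6:b onto {0:z, 5:x}
ground layer = {0:z, 1:x}
drop-orders for the pieces not yet dropped (sum over which currently-grounded one goes next):
  1 to go: {6} 1
  2 to go: {0,6} 1  {5,6} 1
  3 to go: {0,5,6} 2  {4,5,6} 1
  4 to go: {0,4,5,6} 3  {3,4,5,6} 1
  5 to go: {0,3,4,5,6} 4  {2,3,4,5,6} 1
  if 0:z drops first: 1 orders
  if 1:x drops first: 5 orders
heap linearizations: 6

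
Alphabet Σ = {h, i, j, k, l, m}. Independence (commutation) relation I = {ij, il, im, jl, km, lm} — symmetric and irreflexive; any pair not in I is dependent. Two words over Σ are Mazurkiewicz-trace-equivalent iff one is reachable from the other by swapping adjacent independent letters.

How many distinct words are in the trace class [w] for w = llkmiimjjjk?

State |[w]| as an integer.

126

piece 0:l — minimal
piece 1:l rests on {0:l}
piece 2:k rests on {1:l}
piece 3:m — minimal
piece 4:i rests on {2:k}
piece 5:i rests on {4:i}
piece 6:m rests on {3:m}
piece 7:j rests on {2:k, 6:m}
piece 8:j rests on {7:j}
piece 9:j rests on {8:j}
piece 10:k rests on {5:i, 9:j}
minimal pieces: {0:l, 3:m}
ways to finish when only these pieces remain (= sum over removing one remaining piece with nothing left below it):
  1 left: {10}→1
  2 left: {5,10}→1  {9,10}→1
  3 left: {4,5,10}→1  {5,9,10}→2  {8,9,10}→1
  4 left: {4,5,9,10}→3  {5,8,9,10}→3  {7,8,9,10}→1
  5 left: {4,5,8,9,10}→6  {5,7,8,9,10}→4  {6,7,8,9,10}→1
  6 left: {3,6,7,8,9,10}→1  {4,5,7,8,9,10}→10  {5,6,7,8,9,10}→5
  7 left: {2,4,5,7,8,9,10}→10  {3,5,6,7,8,9,10}→6  {4,5,6,7,8,9,10}→15
  8 left: {1,2,4,5,7,8,9,10}→10  {2,4,5,6,7,8,9,10}→25  {3,4,5,6,7,8,9,10}→21
  9 left: {0,1,2,4,5,7,8,9,10}→10  {1,2,4,5,6,7,8,9,10}→35  {2,3,4,5,6,7,8,9,10}→46
  placing 0:l first → 81 extensions
  placing 3:m first → 45 extensions
total linear extensions = 126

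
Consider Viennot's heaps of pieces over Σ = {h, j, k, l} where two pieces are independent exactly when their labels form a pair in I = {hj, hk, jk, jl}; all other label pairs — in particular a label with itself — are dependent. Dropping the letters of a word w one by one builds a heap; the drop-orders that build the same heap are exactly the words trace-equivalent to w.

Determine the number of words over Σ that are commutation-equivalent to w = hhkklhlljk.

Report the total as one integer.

piece 0:h — minimal
piece 1:h rests on {0:h}
piece 2:k — minimal
piece 3:k rests on {2:k}
piece 4:l rests on {1:h, 3:k}
piece 5:h rests on {4:l}
piece 6:l rests on {5:h}
piece 7:l rests on {6:l}
piece 8:j — minimal
piece 9:k rests on {7:l}
minimal pieces: {0:h, 2:k, 8:j}
ways to finish when only these pieces remain (= sum over removing one remaining piece with nothing left below it):
  1 left: {8}→1  {9}→1
  2 left: {7,9}→1  {8,9}→2
  3 left: {6,7,9}→1  {7,8,9}→3
  4 left: {5,6,7,9}→1  {6,7,8,9}→4
  5 left: {4,5,6,7,9}→1  {5,6,7,8,9}→5
  6 left: {1,4,5,6,7,9}→1  {3,4,5,6,7,9}→1  {4,5,6,7,8,9}→6
  7 left: {0,1,4,5,6,7,9}→1  {1,3,4,5,6,7,9}→2  {1,4,5,6,7,8,9}→7  {2,3,4,5,6,7,9}→1  {3,4,5,6,7,8,9}→7
  8 left: {0,1,3,4,5,6,7,9}→3  {0,1,4,5,6,7,8,9}→8  {1,2,3,4,5,6,7,9}→3  {1,3,4,5,6,7,8,9}→16  {2,3,4,5,6,7,8,9}→8
  placing 0:h first → 27 extensions
  placing 2:k first → 27 extensions
  placing 8:j first → 6 extensions
total linear extensions = 60

60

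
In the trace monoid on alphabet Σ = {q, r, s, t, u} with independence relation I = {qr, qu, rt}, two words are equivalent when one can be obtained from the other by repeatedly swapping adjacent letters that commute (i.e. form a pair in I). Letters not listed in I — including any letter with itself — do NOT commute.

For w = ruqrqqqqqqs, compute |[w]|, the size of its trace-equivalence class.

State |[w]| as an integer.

#0=r has no predecessor
#1=u depends on [0:r]
#2=q has no predecessor
#3=r depends on [1:u]
#4=q depends on [2:q]
#5=q depends on [4:q]
#6=q depends on [5:q]
#7=q depends on [6:q]
#8=q depends on [7:q]
#9=q depends on [8:q]
#10=s depends on [3:r, 9:q]
sources: [0:r, 2:q]
N(rest) = Σ N(rest − s) over sources s of rest; N(one piece) = 1:
  size 1 → [10]=1
  size 2 → [3,10]=1  [9,10]=1
  size 3 → [1,3,10]=1  [3,9,10]=2  [8,9,10]=1
  size 4 → [0,1,3,10]=1  [1,3,9,10]=3  [3,8,9,10]=3  [7,8,9,10]=1
  size 5 → [0,1,3,9,10]=4  [1,3,8,9,10]=6  [3,7,8,9,10]=4  [6,7,8,9,10]=1
  size 6 → [0,1,3,8,9,10]=10  [1,3,7,8,9,10]=10  [3,6,7,8,9,10]=5  [5,6,7,8,9,10]=1
  size 7 → [0,1,3,7,8,9,10]=20  [1,3,6,7,8,9,10]=15  [3,5,6,7,8,9,10]=6  [4,5,6,7,8,9,10]=1
  size 8 → [0,1,3,6,7,8,9,10]=35  [1,3,5,6,7,8,9,10]=21  [2,4,5,6,7,8,9,10]=1  [3,4,5,6,7,8,9,10]=7
  size 9 → [0,1,3,5,6,7,8,9,10]=56  [1,3,4,5,6,7,8,9,10]=28  [2,3,4,5,6,7,8,9,10]=8
  first=0(r) contributes 36
  first=2(q) contributes 84
|[w]| = 120

120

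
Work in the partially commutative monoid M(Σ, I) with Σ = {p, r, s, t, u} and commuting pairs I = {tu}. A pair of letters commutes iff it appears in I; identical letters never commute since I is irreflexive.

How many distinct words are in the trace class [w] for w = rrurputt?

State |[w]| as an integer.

0(r) covers ∅
1(r) covers 0:r
2(u) covers 1:r
3(r) covers 2:u
4(p) covers 3:r
5(u) covers 4:p
6(t) covers 4:p
7(t) covers 6:t
floor of heap: 0:r
completions by unplaced set U, small U first (add the entries for U minus each lowest piece of U):
  |U|=1: {5}:1  {7}:1
  |U|=2: {5,7}:2  {6,7}:1
  |U|=3: {5,6,7}:3
  |U|=4: {4,5,6,7}:3
  |U|=5: {3,4,5,6,7}:3
  |U|=6: {2,3,4,5,6,7}:3
  start at 0(r): 3

3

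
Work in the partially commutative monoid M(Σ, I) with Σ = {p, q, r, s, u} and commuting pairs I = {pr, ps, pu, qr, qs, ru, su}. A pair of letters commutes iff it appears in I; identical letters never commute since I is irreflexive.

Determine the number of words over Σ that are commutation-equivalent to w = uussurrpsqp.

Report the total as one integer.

0(u) covers ∅
1(u) covers 0:u
2(s) covers ∅
3(s) covers 2:s
4(u) covers 1:u
5(r) covers 3:s
6(r) covers 5:r
7(p) covers ∅
8(s) covers 6:r
9(q) covers 4:u, 7:p
10(p) covers 9:q
floor of heap: 0:u, 2:s, 7:p
completions by unplaced set U, small U first (add the entries for U minus each lowest piece of U):
  |U|=1: {8}:1  {10}:1
  |U|=2: {6,8}:1  {8,10}:2  {9,10}:1
  |U|=3: {4,9,10}:1  {5,6,8}:1  {6,8,10}:3  {7,9,10}:1  {8,9,10}:3
  |U|=4: {1,4,9,10}:1  {3,5,6,8}:1  {4,7,9,10}:2  {4,8,9,10}:4  {5,6,8,10}:4  {6,8,9,10}:6  {7,8,9,10}:4
  |U|=5: {0,1,4,9,10}:1  {1,4,7,9,10}:3  {1,4,8,9,10}:5  {2,3,5,6,8}:1  {3,5,6,8,10}:5  {4,6,8,9,10}:10  {4,7,8,9,10}:10  {5,6,8,9,10}:10  {6,7,8,9,10}:10
  |U|=6: {0,1,4,7,9,10}:4  {0,1,4,8,9,10}:6  {1,4,6,8,9,10}:15  {1,4,7,8,9,10}:18  {2,3,5,6,8,10}:6  {3,5,6,8,9,10}:15  {4,5,6,8,9,10}:20  {4,6,7,8,9,10}:30  {5,6,7,8,9,10}:20
  |U|=7: {0,1,4,6,8,9,10}:21  {0,1,4,7,8,9,10}:28  {1,4,5,6,8,9,10}:35  {1,4,6,7,8,9,10}:63  {2,3,5,6,8,9,10}:21  {3,4,5,6,8,9,10}:35  {3,5,6,7,8,9,10}:35  {4,5,6,7,8,9,10}:70
  |U|=8: {0,1,4,5,6,8,9,10}:56  {0,1,4,6,7,8,9,10}:112  {1,3,4,5,6,8,9,10}:70  {1,4,5,6,7,8,9,10}:168  {2,3,4,5,6,8,9,10}:56  {2,3,5,6,7,8,9,10}:56  {3,4,5,6,7,8,9,10}:140
  |U|=9: {0,1,3,4,5,6,8,9,10}:126  {0,1,4,5,6,7,8,9,10}:336  {1,2,3,4,5,6,8,9,10}:126  {1,3,4,5,6,7,8,9,10}:378  {2,3,4,5,6,7,8,9,10}:252
  start at 0(u): 756
  start at 2(s): 840
  start at 7(p): 252
sum over floor = 1848

1848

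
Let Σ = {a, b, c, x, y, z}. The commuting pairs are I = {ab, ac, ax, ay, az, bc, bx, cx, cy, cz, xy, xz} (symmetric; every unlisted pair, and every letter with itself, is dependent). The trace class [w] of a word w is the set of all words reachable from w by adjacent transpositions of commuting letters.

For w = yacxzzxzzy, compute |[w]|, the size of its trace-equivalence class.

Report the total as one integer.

#0=y has no predecessor
#1=a has no predecessor
#2=c has no predecessor
#3=x has no predecessor
#4=z depends on [0:y]
#5=z depends on [4:z]
#6=x depends on [3:x]
#7=z depends on [5:z]
#8=z depends on [7:z]
#9=y depends on [8:z]
sources: [0:y, 1:a, 2:c, 3:x]
N(rest) = Σ N(rest − s) over sources s of rest; N(one piece) = 1:
  size 1 → [1]=1  [2]=1  [6]=1  [9]=1
  size 2 → [1,2]=2  [1,6]=2  [1,9]=2  [2,6]=2  [2,9]=2  [3,6]=1  [6,9]=2  [8,9]=1
  size 3 → [1,2,6]=6  [1,2,9]=6  [1,3,6]=3  [1,6,9]=6  [1,8,9]=3  [2,3,6]=3  [2,6,9]=6  [2,8,9]=3  [3,6,9]=3  [6,8,9]=3  [7,8,9]=1
  size 4 → [1,2,3,6]=12  [1,2,6,9]=24  [1,2,8,9]=12  [1,3,6,9]=12  [1,6,8,9]=12  [1,7,8,9]=4  [2,3,6,9]=12  [2,6,8,9]=12  [2,7,8,9]=4  [3,6,8,9]=6  [5,7,8,9]=1  [6,7,8,9]=4
  size 5 → [1,2,3,6,9]=60  [1,2,6,8,9]=60  [1,2,7,8,9]=20  [1,3,6,8,9]=30  [1,5,7,8,9]=5  [1,6,7,8,9]=20  [2,3,6,8,9]=30  [2,5,7,8,9]=5  [2,6,7,8,9]=20  [3,6,7,8,9]=10  [4,5,7,8,9]=1  [5,6,7,8,9]=5
  size 6 → [0,4,5,7,8,9]=1  [1,2,3,6,8,9]=180  [1,2,5,7,8,9]=30  [1,2,6,7,8,9]=120  [1,3,6,7,8,9]=60  [1,4,5,7,8,9]=6  [1,5,6,7,8,9]=30  [2,3,6,7,8,9]=60  [2,4,5,7,8,9]=6  [2,5,6,7,8,9]=30  [3,5,6,7,8,9]=15  [4,5,6,7,8,9]=6
  size 7 → [0,1,4,5,7,8,9]=7  [0,2,4,5,7,8,9]=7  [0,4,5,6,7,8,9]=7  [1,2,3,6,7,8,9]=420  [1,2,4,5,7,8,9]=42  [1,2,5,6,7,8,9]=210  [1,3,5,6,7,8,9]=105  [1,4,5,6,7,8,9]=42  [2,3,5,6,7,8,9]=105  [2,4,5,6,7,8,9]=42  [3,4,5,6,7,8,9]=21
  size 8 → [0,1,2,4,5,7,8,9]=56  [0,1,4,5,6,7,8,9]=56  [0,2,4,5,6,7,8,9]=56  [0,3,4,5,6,7,8,9]=28  [1,2,3,5,6,7,8,9]=840  [1,2,4,5,6,7,8,9]=336  [1,3,4,5,6,7,8,9]=168  [2,3,4,5,6,7,8,9]=168
  first=0(y) contributes 1512
  first=1(a) contributes 252
  first=2(c) contributes 252
  first=3(x) contributes 504
|[w]| = 2520

2520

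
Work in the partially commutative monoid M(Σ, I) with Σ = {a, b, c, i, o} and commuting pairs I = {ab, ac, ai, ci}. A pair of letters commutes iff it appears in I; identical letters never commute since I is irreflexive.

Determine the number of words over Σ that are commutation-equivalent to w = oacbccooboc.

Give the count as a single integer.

#0=o has no predecessor
#1=a depends on [0:o]
#2=c depends on [0:o]
#3=b depends on [2:c]
#4=c depends on [3:b]
#5=c depends on [4:c]
#6=o depends on [1:a, 5:c]
#7=o depends on [6:o]
#8=b depends on [7:o]
#9=o depends on [8:b]
#10=c depends on [9:o]
sources: [0:o]
N(rest) = Σ N(rest − s) over sources s of rest; N(one piece) = 1:
  size 1 → [10]=1
  size 2 → [9,10]=1
  size 3 → [8,9,10]=1
  size 4 → [7,8,9,10]=1
  size 5 → [6,7,8,9,10]=1
  size 6 → [1,6,7,8,9,10]=1  [5,6,7,8,9,10]=1
  size 7 → [1,5,6,7,8,9,10]=2  [4,5,6,7,8,9,10]=1
  size 8 → [1,4,5,6,7,8,9,10]=3  [3,4,5,6,7,8,9,10]=1
  size 9 → [1,3,4,5,6,7,8,9,10]=4  [2,3,4,5,6,7,8,9,10]=1
  first=0(o) contributes 5

5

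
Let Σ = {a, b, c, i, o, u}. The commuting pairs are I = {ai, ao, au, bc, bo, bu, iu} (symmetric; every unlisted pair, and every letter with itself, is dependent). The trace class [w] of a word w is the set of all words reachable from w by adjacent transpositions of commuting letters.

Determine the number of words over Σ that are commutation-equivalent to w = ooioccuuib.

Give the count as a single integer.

6

piece 0:o — minimal
piece 1:o rests on {0:o}
piece 2:i rests on {1:o}
piece 3:o rests on {2:i}
piece 4:c rests on {3:o}
piece 5:c rests on {4:c}
piece 6:u rests on {5:c}
piece 7:u rests on {6:u}
piece 8:i rests on {5:c}
piece 9:b rests on {8:i}
minimal pieces: {0:o}
ways to finish when only these pieces remain (= sum over removing one remaining piece with nothing left below it):
  1 left: {7}→1  {9}→1
  2 left: {6,7}→1  {7,9}→2  {8,9}→1
  3 left: {6,7,9}→3  {7,8,9}→3
  4 left: {6,7,8,9}→6
  5 left: {5,6,7,8,9}→6
  6 left: {4,5,6,7,8,9}→6
  7 left: {3,4,5,6,7,8,9}→6
  8 left: {2,3,4,5,6,7,8,9}→6
  placing 0:o first → 6 extensions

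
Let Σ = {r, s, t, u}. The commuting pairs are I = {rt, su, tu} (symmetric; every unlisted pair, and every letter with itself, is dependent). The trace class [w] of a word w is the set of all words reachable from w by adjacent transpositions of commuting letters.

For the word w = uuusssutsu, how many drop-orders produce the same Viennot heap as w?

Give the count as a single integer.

drop 0:u onto floor
drop 1:u onto {0:u}
drop 2:u onto {1:u}
drop 3:s onto floor
drop 4:s onto {3:s}
drop 5:s onto {4:s}
drop 6:u onto {2:u}
drop 7:t onto {5:s}
drop 8:s onto {7:t}
drop 9:u onto {6:u}
ground layer = {0:u, 3:s}
drop-orders for the pieces not yet dropped (sum over which currently-grounded one goes next):
  1 to go: {8} 1  {9} 1
  2 to go: {6,9} 1  {7,8} 1  {8,9} 2
  3 to go: {2,6,9} 1  {5,7,8} 1  {6,8,9} 3  {7,8,9} 3
  4 to go: {1,2,6,9} 1  {2,6,8,9} 4  {4,5,7,8} 1  {5,7,8,9} 4  {6,7,8,9} 6
  5 to go: {0,1,2,6,9} 1  {1,2,6,8,9} 5  {2,6,7,8,9} 10  {3,4,5,7,8} 1  {4,5,7,8,9} 5  {5,6,7,8,9} 10
  6 to go: {0,1,2,6,8,9} 6  {1,2,6,7,8,9} 15  {2,5,6,7,8,9} 20  {3,4,5,7,8,9} 6  {4,5,6,7,8,9} 15
  7 to go: {0,1,2,6,7,8,9} 21  {1,2,5,6,7,8,9} 35  {2,4,5,6,7,8,9} 35  {3,4,5,6,7,8,9} 21
  8 to go: {0,1,2,5,6,7,8,9} 56  {1,2,4,5,6,7,8,9} 70  {2,3,4,5,6,7,8,9} 56
  if 0:u drops first: 126 orders
  if 3:s drops first: 126 orders
heap linearizations: 252

252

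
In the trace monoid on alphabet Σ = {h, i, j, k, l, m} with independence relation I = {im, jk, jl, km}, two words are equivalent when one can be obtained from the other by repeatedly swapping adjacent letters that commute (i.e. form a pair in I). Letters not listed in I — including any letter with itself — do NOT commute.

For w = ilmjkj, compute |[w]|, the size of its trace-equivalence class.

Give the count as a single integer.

4

#0=i has no predecessor
#1=l depends on [0:i]
#2=m depends on [1:l]
#3=j depends on [2:m]
#4=k depends on [1:l]
#5=j depends on [3:j]
sources: [0:i]
N(rest) = Σ N(rest − s) over sources s of rest; N(one piece) = 1:
  size 1 → [4]=1  [5]=1
  size 2 → [3,5]=1  [4,5]=2
  size 3 → [2,3,5]=1  [3,4,5]=3
  size 4 → [2,3,4,5]=4
  first=0(i) contributes 4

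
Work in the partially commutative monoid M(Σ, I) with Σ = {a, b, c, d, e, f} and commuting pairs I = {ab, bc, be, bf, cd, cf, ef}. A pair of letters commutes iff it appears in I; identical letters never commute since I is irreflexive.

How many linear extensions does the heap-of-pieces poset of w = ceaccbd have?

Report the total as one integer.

drop 0:c onto floor
drop 1:e onto {0:c}
drop 2:a onto {1:e}
drop 3:c onto {2:a}
drop 4:c onto {3:c}
drop 5:b onto floor
drop 6:d onto {2:a, 5:b}
ground layer = {0:c, 5:b}
drop-orders for the pieces not yet dropped (sum over which currently-grounded one goes next):
  1 to go: {4} 1  {6} 1
  2 to go: {3,4} 1  {4,6} 2  {5,6} 1
  3 to go: {3,4,6} 3  {4,5,6} 3
  4 to go: {2,3,4,6} 3  {3,4,5,6} 6
  5 to go: {1,2,3,4,6} 3  {2,3,4,5,6} 9
  if 0:c drops first: 12 orders
  if 5:b drops first: 3 orders
heap linearizations: 15

15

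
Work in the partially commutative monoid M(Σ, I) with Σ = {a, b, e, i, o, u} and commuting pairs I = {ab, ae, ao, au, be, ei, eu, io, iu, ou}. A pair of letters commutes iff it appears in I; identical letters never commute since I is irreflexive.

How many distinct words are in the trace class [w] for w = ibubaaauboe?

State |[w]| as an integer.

120

#0=i has no predecessor
#1=b depends on [0:i]
#2=u depends on [1:b]
#3=b depends on [2:u]
#4=a depends on [0:i]
#5=a depends on [4:a]
#6=a depends on [5:a]
#7=u depends on [3:b]
#8=b depends on [7:u]
#9=o depends on [8:b]
#10=e depends on [9:o]
sources: [0:i]
N(rest) = Σ N(rest − s) over sources s of rest; N(one piece) = 1:
  size 1 → [6]=1  [10]=1
  size 2 → [5,6]=1  [6,10]=2  [9,10]=1
  size 3 → [4,5,6]=1  [5,6,10]=3  [6,9,10]=3  [8,9,10]=1
  size 4 → [4,5,6,10]=4  [5,6,9,10]=6  [6,8,9,10]=4  [7,8,9,10]=1
  size 5 → [3,7,8,9,10]=1  [4,5,6,9,10]=10  [5,6,8,9,10]=10  [6,7,8,9,10]=5
  size 6 → [2,3,7,8,9,10]=1  [3,6,7,8,9,10]=6  [4,5,6,8,9,10]=20  [5,6,7,8,9,10]=15
  size 7 → [1,2,3,7,8,9,10]=1  [2,3,6,7,8,9,10]=7  [3,5,6,7,8,9,10]=21  [4,5,6,7,8,9,10]=35
  size 8 → [1,2,3,6,7,8,9,10]=8  [2,3,5,6,7,8,9,10]=28  [3,4,5,6,7,8,9,10]=56
  size 9 → [1,2,3,5,6,7,8,9,10]=36  [2,3,4,5,6,7,8,9,10]=84
  first=0(i) contributes 120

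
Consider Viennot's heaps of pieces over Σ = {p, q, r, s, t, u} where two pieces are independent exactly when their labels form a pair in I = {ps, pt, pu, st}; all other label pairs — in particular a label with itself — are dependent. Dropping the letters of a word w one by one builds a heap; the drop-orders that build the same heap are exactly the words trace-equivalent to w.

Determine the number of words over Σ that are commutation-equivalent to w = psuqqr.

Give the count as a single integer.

#0=p has no predecessor
#1=s has no predecessor
#2=u depends on [1:s]
#3=q depends on [0:p, 2:u]
#4=q depends on [3:q]
#5=r depends on [4:q]
sources: [0:p, 1:s]
N(rest) = Σ N(rest − s) over sources s of rest; N(one piece) = 1:
  size 1 → [5]=1
  size 2 → [4,5]=1
  size 3 → [3,4,5]=1
  size 4 → [0,3,4,5]=1  [2,3,4,5]=1
  first=0(p) contributes 1
  first=1(s) contributes 2
|[w]| = 3

3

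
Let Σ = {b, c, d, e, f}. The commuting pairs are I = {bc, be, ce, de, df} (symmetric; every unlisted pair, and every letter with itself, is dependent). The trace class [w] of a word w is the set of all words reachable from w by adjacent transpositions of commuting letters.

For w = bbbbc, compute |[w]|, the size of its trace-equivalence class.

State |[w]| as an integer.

5

#0=b has no predecessor
#1=b depends on [0:b]
#2=b depends on [1:b]
#3=b depends on [2:b]
#4=c has no predecessor
sources: [0:b, 4:c]
N(rest) = Σ N(rest − s) over sources s of rest; N(one piece) = 1:
  size 1 → [3]=1  [4]=1
  size 2 → [2,3]=1  [3,4]=2
  size 3 → [1,2,3]=1  [2,3,4]=3
  first=0(b) contributes 4
  first=4(c) contributes 1
|[w]| = 5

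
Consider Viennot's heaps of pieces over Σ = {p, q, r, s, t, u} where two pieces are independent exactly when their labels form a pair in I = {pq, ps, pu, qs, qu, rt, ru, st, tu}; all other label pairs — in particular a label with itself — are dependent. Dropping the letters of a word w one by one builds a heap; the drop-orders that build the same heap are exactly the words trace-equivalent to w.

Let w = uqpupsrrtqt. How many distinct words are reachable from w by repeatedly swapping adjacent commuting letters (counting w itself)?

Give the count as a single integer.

#0=u has no predecessor
#1=q has no predecessor
#2=p has no predecessor
#3=u depends on [0:u]
#4=p depends on [2:p]
#5=s depends on [3:u]
#6=r depends on [1:q, 4:p, 5:s]
#7=r depends on [6:r]
#8=t depends on [1:q, 4:p]
#9=q depends on [7:r, 8:t]
#10=t depends on [9:q]
sources: [0:u, 1:q, 2:p]
N(rest) = Σ N(rest − s) over sources s of rest; N(one piece) = 1:
  size 1 → [10]=1
  size 2 → [9,10]=1
  size 3 → [7,9,10]=1  [8,9,10]=1
  size 4 → [6,7,9,10]=1  [7,8,9,10]=2
  size 5 → [5,6,7,9,10]=1  [6,7,8,9,10]=3
  size 6 → [1,6,7,8,9,10]=3  [3,5,6,7,9,10]=1  [4,6,7,8,9,10]=3  [5,6,7,8,9,10]=4
  size 7 → [0,3,5,6,7,9,10]=1  [1,4,6,7,8,9,10]=6  [1,5,6,7,8,9,10]=7  [2,4,6,7,8,9,10]=3  [3,5,6,7,8,9,10]=5  [4,5,6,7,8,9,10]=7
  size 8 → [0,3,5,6,7,8,9,10]=6  [1,2,4,6,7,8,9,10]=9  [1,3,5,6,7,8,9,10]=12  [1,4,5,6,7,8,9,10]=20  [2,4,5,6,7,8,9,10]=10  [3,4,5,6,7,8,9,10]=12
  size 9 → [0,1,3,5,6,7,8,9,10]=18  [0,3,4,5,6,7,8,9,10]=18  [1,2,4,5,6,7,8,9,10]=39  [1,3,4,5,6,7,8,9,10]=44  [2,3,4,5,6,7,8,9,10]=22
  first=0(u) contributes 105
  first=1(q) contributes 40
  first=2(p) contributes 80
|[w]| = 225

225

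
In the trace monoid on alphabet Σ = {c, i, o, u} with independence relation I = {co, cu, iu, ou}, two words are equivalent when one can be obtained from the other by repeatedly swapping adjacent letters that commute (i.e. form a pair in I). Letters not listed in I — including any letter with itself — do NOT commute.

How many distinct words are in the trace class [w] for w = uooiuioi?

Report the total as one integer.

28

0(u) covers ∅
1(o) covers ∅
2(o) covers 1:o
3(i) covers 2:o
4(u) covers 0:u
5(i) covers 3:i
6(o) covers 5:i
7(i) covers 6:o
floor of heap: 0:u, 1:o
completions by unplaced set U, small U first (add the entries for U minus each lowest piece of U):
  |U|=1: {4}:1  {7}:1
  |U|=2: {0,4}:1  {4,7}:2  {6,7}:1
  |U|=3: {0,4,7}:3  {4,6,7}:3  {5,6,7}:1
  |U|=4: {0,4,6,7}:6  {3,5,6,7}:1  {4,5,6,7}:4
  |U|=5: {0,4,5,6,7}:10  {2,3,5,6,7}:1  {3,4,5,6,7}:5
  |U|=6: {0,3,4,5,6,7}:15  {1,2,3,5,6,7}:1  {2,3,4,5,6,7}:6
  start at 0(u): 7
  start at 1(o): 21
sum over floor = 28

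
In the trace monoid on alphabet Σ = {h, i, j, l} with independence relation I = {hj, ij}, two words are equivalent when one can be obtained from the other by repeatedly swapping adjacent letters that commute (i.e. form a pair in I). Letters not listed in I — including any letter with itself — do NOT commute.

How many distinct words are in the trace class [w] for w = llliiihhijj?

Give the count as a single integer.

drop 0:l onto floor
drop 1:l onto {0:l}
drop 2:l onto {1:l}
drop 3:i onto {2:l}
drop 4:i onto {3:i}
drop 5:i onto {4:i}
drop 6:h onto {5:i}
drop 7:h onto {6:h}
drop 8:i onto {7:h}
drop 9:j onto {2:l}
drop 10:j onto {9:j}
ground layer = {0:l}
drop-orders for the pieces not yet dropped (sum over which currently-grounded one goes next):
  1 to go: {8} 1  {10} 1
  2 to go: {7,8} 1  {8,10} 2  {9,10} 1
  3 to go: {6,7,8} 1  {7,8,10} 3  {8,9,10} 3
  4 to go: {5,6,7,8} 1  {6,7,8,10} 4  {7,8,9,10} 6
  5 to go: {4,5,6,7,8} 1  {5,6,7,8,10} 5  {6,7,8,9,10} 10
  6 to go: {3,4,5,6,7,8} 1  {4,5,6,7,8,10} 6  {5,6,7,8,9,10} 15
  7 to go: {3,4,5,6,7,8,10} 7  {4,5,6,7,8,9,10} 21
  8 to go: {3,4,5,6,7,8,9,10} 28
  9 to go: {2,3,4,5,6,7,8,9,10} 28
  if 0:l drops first: 28 orders

28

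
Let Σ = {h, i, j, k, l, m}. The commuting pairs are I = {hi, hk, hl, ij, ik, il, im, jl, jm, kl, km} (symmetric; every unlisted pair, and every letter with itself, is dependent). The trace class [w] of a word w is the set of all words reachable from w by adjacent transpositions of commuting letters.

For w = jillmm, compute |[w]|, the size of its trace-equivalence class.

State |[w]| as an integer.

0(j) covers ∅
1(i) covers ∅
2(l) covers ∅
3(l) covers 2:l
4(m) covers 3:l
5(m) covers 4:m
floor of heap: 0:j, 1:i, 2:l
completions by unplaced set U, small U first (add the entries for U minus each lowest piece of U):
  |U|=1: {0}:1  {1}:1  {5}:1
  |U|=2: {0,1}:2  {0,5}:2  {1,5}:2  {4,5}:1
  |U|=3: {0,1,5}:6  {0,4,5}:3  {1,4,5}:3  {3,4,5}:1
  |U|=4: {0,1,4,5}:12  {0,3,4,5}:4  {1,3,4,5}:4  {2,3,4,5}:1
  start at 0(j): 5
  start at 1(i): 5
  start at 2(l): 20
sum over floor = 30

30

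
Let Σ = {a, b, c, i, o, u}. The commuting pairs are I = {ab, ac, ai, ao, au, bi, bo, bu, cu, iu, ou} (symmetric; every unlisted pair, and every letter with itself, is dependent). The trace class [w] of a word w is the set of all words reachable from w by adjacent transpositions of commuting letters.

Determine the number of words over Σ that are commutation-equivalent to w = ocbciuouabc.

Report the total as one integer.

#0=o has no predecessor
#1=c depends on [0:o]
#2=b depends on [1:c]
#3=c depends on [2:b]
#4=i depends on [3:c]
#5=u has no predecessor
#6=o depends on [4:i]
#7=u depends on [5:u]
#8=a has no predecessor
#9=b depends on [3:c]
#10=c depends on [6:o, 9:b]
sources: [0:o, 5:u, 8:a]
N(rest) = Σ N(rest − s) over sources s of rest; N(one piece) = 1:
  size 1 → [7]=1  [8]=1  [10]=1
  size 2 → [5,7]=1  [6,10]=1  [7,8]=2  [7,10]=2  [8,10]=2  [9,10]=1
  size 3 → [4,6,10]=1  [5,7,8]=3  [5,7,10]=3  [6,7,10]=3  [6,8,10]=3  [6,9,10]=2  [7,8,10]=6  [7,9,10]=3  [8,9,10]=3
  size 4 → [4,6,7,10]=4  [4,6,8,10]=4  [4,6,9,10]=3  [5,6,7,10]=6  [5,7,8,10]=12  [5,7,9,10]=6  [6,7,8,10]=12  [6,7,9,10]=8  [6,8,9,10]=8  [7,8,9,10]=12
  size 5 → [3,4,6,9,10]=3  [4,5,6,7,10]=10  [4,6,7,8,10]=20  [4,6,7,9,10]=15  [4,6,8,9,10]=15  [5,6,7,8,10]=30  [5,6,7,9,10]=20  [5,7,8,9,10]=30  [6,7,8,9,10]=40
  size 6 → [2,3,4,6,9,10]=3  [3,4,6,7,9,10]=18  [3,4,6,8,9,10]=18  [4,5,6,7,8,10]=60  [4,5,6,7,9,10]=45  [4,6,7,8,9,10]=90  [5,6,7,8,9,10]=120
  size 7 → [1,2,3,4,6,9,10]=3  [2,3,4,6,7,9,10]=21  [2,3,4,6,8,9,10]=21  [3,4,5,6,7,9,10]=63  [3,4,6,7,8,9,10]=126  [4,5,6,7,8,9,10]=315
  size 8 → [0,1,2,3,4,6,9,10]=3  [1,2,3,4,6,7,9,10]=24  [1,2,3,4,6,8,9,10]=24  [2,3,4,5,6,7,9,10]=84  [2,3,4,6,7,8,9,10]=168  [3,4,5,6,7,8,9,10]=504
  size 9 → [0,1,2,3,4,6,7,9,10]=27  [0,1,2,3,4,6,8,9,10]=27  [1,2,3,4,5,6,7,9,10]=108  [1,2,3,4,6,7,8,9,10]=216  [2,3,4,5,6,7,8,9,10]=756
  first=0(o) contributes 1080
  first=5(u) contributes 270
  first=8(a) contributes 135
|[w]| = 1485

1485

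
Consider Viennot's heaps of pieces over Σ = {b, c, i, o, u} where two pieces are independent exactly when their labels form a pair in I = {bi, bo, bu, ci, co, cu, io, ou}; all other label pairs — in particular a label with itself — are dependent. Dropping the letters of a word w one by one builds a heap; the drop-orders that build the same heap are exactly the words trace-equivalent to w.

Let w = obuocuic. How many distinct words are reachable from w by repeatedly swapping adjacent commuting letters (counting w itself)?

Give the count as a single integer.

560

#0=o has no predecessor
#1=b has no predecessor
#2=u has no predecessor
#3=o depends on [0:o]
#4=c depends on [1:b]
#5=u depends on [2:u]
#6=i depends on [5:u]
#7=c depends on [4:c]
sources: [0:o, 1:b, 2:u]
N(rest) = Σ N(rest − s) over sources s of rest; N(one piece) = 1:
  size 1 → [3]=1  [6]=1  [7]=1
  size 2 → [0,3]=1  [3,6]=2  [3,7]=2  [4,7]=1  [5,6]=1  [6,7]=2
  size 3 → [0,3,6]=3  [0,3,7]=3  [1,4,7]=1  [2,5,6]=1  [3,4,7]=3  [3,5,6]=3  [3,6,7]=6  [4,6,7]=3  [5,6,7]=3
  size 4 → [0,3,4,7]=6  [0,3,5,6]=6  [0,3,6,7]=12  [1,3,4,7]=4  [1,4,6,7]=4  [2,3,5,6]=4  [2,5,6,7]=4  [3,4,6,7]=12  [3,5,6,7]=12  [4,5,6,7]=6
  size 5 → [0,1,3,4,7]=10  [0,2,3,5,6]=10  [0,3,4,6,7]=30  [0,3,5,6,7]=30  [1,3,4,6,7]=20  [1,4,5,6,7]=10  [2,3,5,6,7]=20  [2,4,5,6,7]=10  [3,4,5,6,7]=30
  size 6 → [0,1,3,4,6,7]=60  [0,2,3,5,6,7]=60  [0,3,4,5,6,7]=90  [1,2,4,5,6,7]=20  [1,3,4,5,6,7]=60  [2,3,4,5,6,7]=60
  first=0(o) contributes 140
  first=1(b) contributes 210
  first=2(u) contributes 210
|[w]| = 560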